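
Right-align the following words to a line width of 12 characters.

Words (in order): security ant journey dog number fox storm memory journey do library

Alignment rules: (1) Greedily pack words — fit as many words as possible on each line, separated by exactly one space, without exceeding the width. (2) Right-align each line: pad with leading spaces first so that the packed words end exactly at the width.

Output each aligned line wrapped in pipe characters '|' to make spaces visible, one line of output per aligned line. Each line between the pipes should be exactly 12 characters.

Line 1: ['security', 'ant'] (min_width=12, slack=0)
Line 2: ['journey', 'dog'] (min_width=11, slack=1)
Line 3: ['number', 'fox'] (min_width=10, slack=2)
Line 4: ['storm', 'memory'] (min_width=12, slack=0)
Line 5: ['journey', 'do'] (min_width=10, slack=2)
Line 6: ['library'] (min_width=7, slack=5)

Answer: |security ant|
| journey dog|
|  number fox|
|storm memory|
|  journey do|
|     library|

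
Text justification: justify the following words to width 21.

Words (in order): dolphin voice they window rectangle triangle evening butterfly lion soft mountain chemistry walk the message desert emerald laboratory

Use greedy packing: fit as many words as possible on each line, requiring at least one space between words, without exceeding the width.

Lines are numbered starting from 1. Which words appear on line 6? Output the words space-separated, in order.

Line 1: ['dolphin', 'voice', 'they'] (min_width=18, slack=3)
Line 2: ['window', 'rectangle'] (min_width=16, slack=5)
Line 3: ['triangle', 'evening'] (min_width=16, slack=5)
Line 4: ['butterfly', 'lion', 'soft'] (min_width=19, slack=2)
Line 5: ['mountain', 'chemistry'] (min_width=18, slack=3)
Line 6: ['walk', 'the', 'message'] (min_width=16, slack=5)
Line 7: ['desert', 'emerald'] (min_width=14, slack=7)
Line 8: ['laboratory'] (min_width=10, slack=11)

Answer: walk the message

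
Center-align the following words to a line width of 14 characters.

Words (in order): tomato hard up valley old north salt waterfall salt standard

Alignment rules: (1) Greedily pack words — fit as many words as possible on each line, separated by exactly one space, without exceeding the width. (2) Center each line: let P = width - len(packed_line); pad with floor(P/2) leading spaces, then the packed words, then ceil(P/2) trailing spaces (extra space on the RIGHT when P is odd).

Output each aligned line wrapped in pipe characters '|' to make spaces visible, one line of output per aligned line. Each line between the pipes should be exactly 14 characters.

Line 1: ['tomato', 'hard', 'up'] (min_width=14, slack=0)
Line 2: ['valley', 'old'] (min_width=10, slack=4)
Line 3: ['north', 'salt'] (min_width=10, slack=4)
Line 4: ['waterfall', 'salt'] (min_width=14, slack=0)
Line 5: ['standard'] (min_width=8, slack=6)

Answer: |tomato hard up|
|  valley old  |
|  north salt  |
|waterfall salt|
|   standard   |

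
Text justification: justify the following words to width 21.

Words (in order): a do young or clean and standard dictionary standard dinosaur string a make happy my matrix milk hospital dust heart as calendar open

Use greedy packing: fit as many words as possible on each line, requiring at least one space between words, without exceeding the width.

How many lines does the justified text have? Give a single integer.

Line 1: ['a', 'do', 'young', 'or', 'clean'] (min_width=19, slack=2)
Line 2: ['and', 'standard'] (min_width=12, slack=9)
Line 3: ['dictionary', 'standard'] (min_width=19, slack=2)
Line 4: ['dinosaur', 'string', 'a'] (min_width=17, slack=4)
Line 5: ['make', 'happy', 'my', 'matrix'] (min_width=20, slack=1)
Line 6: ['milk', 'hospital', 'dust'] (min_width=18, slack=3)
Line 7: ['heart', 'as', 'calendar'] (min_width=17, slack=4)
Line 8: ['open'] (min_width=4, slack=17)
Total lines: 8

Answer: 8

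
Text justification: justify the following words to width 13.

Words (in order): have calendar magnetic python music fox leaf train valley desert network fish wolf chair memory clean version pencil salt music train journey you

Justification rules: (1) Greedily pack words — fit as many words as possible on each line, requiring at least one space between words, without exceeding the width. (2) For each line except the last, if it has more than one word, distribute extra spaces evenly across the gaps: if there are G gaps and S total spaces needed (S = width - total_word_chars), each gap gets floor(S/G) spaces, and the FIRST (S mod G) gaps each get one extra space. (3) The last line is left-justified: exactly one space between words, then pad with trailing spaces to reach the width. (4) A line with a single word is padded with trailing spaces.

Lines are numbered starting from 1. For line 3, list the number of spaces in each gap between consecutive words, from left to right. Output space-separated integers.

Answer: 2

Derivation:
Line 1: ['have', 'calendar'] (min_width=13, slack=0)
Line 2: ['magnetic'] (min_width=8, slack=5)
Line 3: ['python', 'music'] (min_width=12, slack=1)
Line 4: ['fox', 'leaf'] (min_width=8, slack=5)
Line 5: ['train', 'valley'] (min_width=12, slack=1)
Line 6: ['desert'] (min_width=6, slack=7)
Line 7: ['network', 'fish'] (min_width=12, slack=1)
Line 8: ['wolf', 'chair'] (min_width=10, slack=3)
Line 9: ['memory', 'clean'] (min_width=12, slack=1)
Line 10: ['version'] (min_width=7, slack=6)
Line 11: ['pencil', 'salt'] (min_width=11, slack=2)
Line 12: ['music', 'train'] (min_width=11, slack=2)
Line 13: ['journey', 'you'] (min_width=11, slack=2)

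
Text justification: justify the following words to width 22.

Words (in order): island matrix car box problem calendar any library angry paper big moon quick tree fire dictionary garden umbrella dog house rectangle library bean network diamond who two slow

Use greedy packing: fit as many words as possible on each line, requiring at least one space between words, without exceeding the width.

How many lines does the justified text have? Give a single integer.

Line 1: ['island', 'matrix', 'car', 'box'] (min_width=21, slack=1)
Line 2: ['problem', 'calendar', 'any'] (min_width=20, slack=2)
Line 3: ['library', 'angry', 'paper'] (min_width=19, slack=3)
Line 4: ['big', 'moon', 'quick', 'tree'] (min_width=19, slack=3)
Line 5: ['fire', 'dictionary', 'garden'] (min_width=22, slack=0)
Line 6: ['umbrella', 'dog', 'house'] (min_width=18, slack=4)
Line 7: ['rectangle', 'library', 'bean'] (min_width=22, slack=0)
Line 8: ['network', 'diamond', 'who'] (min_width=19, slack=3)
Line 9: ['two', 'slow'] (min_width=8, slack=14)
Total lines: 9

Answer: 9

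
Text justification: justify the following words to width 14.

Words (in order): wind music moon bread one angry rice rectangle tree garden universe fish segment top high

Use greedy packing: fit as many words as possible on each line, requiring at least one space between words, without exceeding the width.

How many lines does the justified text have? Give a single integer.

Answer: 8

Derivation:
Line 1: ['wind', 'music'] (min_width=10, slack=4)
Line 2: ['moon', 'bread', 'one'] (min_width=14, slack=0)
Line 3: ['angry', 'rice'] (min_width=10, slack=4)
Line 4: ['rectangle', 'tree'] (min_width=14, slack=0)
Line 5: ['garden'] (min_width=6, slack=8)
Line 6: ['universe', 'fish'] (min_width=13, slack=1)
Line 7: ['segment', 'top'] (min_width=11, slack=3)
Line 8: ['high'] (min_width=4, slack=10)
Total lines: 8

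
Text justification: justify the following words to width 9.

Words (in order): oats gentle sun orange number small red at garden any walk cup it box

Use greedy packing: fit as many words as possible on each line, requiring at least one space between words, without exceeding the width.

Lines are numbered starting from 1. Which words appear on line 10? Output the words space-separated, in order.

Answer: box

Derivation:
Line 1: ['oats'] (min_width=4, slack=5)
Line 2: ['gentle'] (min_width=6, slack=3)
Line 3: ['sun'] (min_width=3, slack=6)
Line 4: ['orange'] (min_width=6, slack=3)
Line 5: ['number'] (min_width=6, slack=3)
Line 6: ['small', 'red'] (min_width=9, slack=0)
Line 7: ['at', 'garden'] (min_width=9, slack=0)
Line 8: ['any', 'walk'] (min_width=8, slack=1)
Line 9: ['cup', 'it'] (min_width=6, slack=3)
Line 10: ['box'] (min_width=3, slack=6)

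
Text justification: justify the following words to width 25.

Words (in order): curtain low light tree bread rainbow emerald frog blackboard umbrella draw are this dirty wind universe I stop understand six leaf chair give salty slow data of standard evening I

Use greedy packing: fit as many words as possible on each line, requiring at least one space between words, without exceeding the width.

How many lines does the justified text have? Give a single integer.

Line 1: ['curtain', 'low', 'light', 'tree'] (min_width=22, slack=3)
Line 2: ['bread', 'rainbow', 'emerald'] (min_width=21, slack=4)
Line 3: ['frog', 'blackboard', 'umbrella'] (min_width=24, slack=1)
Line 4: ['draw', 'are', 'this', 'dirty', 'wind'] (min_width=24, slack=1)
Line 5: ['universe', 'I', 'stop'] (min_width=15, slack=10)
Line 6: ['understand', 'six', 'leaf', 'chair'] (min_width=25, slack=0)
Line 7: ['give', 'salty', 'slow', 'data', 'of'] (min_width=23, slack=2)
Line 8: ['standard', 'evening', 'I'] (min_width=18, slack=7)
Total lines: 8

Answer: 8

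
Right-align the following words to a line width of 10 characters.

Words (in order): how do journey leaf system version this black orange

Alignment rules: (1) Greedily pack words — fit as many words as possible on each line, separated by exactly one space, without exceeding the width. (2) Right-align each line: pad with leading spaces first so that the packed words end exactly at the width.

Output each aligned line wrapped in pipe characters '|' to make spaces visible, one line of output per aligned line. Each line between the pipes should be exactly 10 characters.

Line 1: ['how', 'do'] (min_width=6, slack=4)
Line 2: ['journey'] (min_width=7, slack=3)
Line 3: ['leaf'] (min_width=4, slack=6)
Line 4: ['system'] (min_width=6, slack=4)
Line 5: ['version'] (min_width=7, slack=3)
Line 6: ['this', 'black'] (min_width=10, slack=0)
Line 7: ['orange'] (min_width=6, slack=4)

Answer: |    how do|
|   journey|
|      leaf|
|    system|
|   version|
|this black|
|    orange|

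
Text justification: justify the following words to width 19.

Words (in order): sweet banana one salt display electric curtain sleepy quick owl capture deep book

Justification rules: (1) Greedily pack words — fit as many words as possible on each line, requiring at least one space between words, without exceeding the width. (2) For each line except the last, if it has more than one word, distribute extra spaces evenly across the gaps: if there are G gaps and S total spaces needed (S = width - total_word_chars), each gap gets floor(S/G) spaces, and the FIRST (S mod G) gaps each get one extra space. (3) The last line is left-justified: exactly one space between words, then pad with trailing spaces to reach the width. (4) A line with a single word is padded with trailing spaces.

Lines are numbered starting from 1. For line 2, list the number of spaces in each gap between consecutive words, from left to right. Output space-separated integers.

Line 1: ['sweet', 'banana', 'one'] (min_width=16, slack=3)
Line 2: ['salt', 'display'] (min_width=12, slack=7)
Line 3: ['electric', 'curtain'] (min_width=16, slack=3)
Line 4: ['sleepy', 'quick', 'owl'] (min_width=16, slack=3)
Line 5: ['capture', 'deep', 'book'] (min_width=17, slack=2)

Answer: 8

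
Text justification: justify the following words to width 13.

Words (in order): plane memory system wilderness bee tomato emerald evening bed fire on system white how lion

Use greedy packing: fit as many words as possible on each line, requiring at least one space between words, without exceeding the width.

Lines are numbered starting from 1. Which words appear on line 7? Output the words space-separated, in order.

Line 1: ['plane', 'memory'] (min_width=12, slack=1)
Line 2: ['system'] (min_width=6, slack=7)
Line 3: ['wilderness'] (min_width=10, slack=3)
Line 4: ['bee', 'tomato'] (min_width=10, slack=3)
Line 5: ['emerald'] (min_width=7, slack=6)
Line 6: ['evening', 'bed'] (min_width=11, slack=2)
Line 7: ['fire', 'on'] (min_width=7, slack=6)
Line 8: ['system', 'white'] (min_width=12, slack=1)
Line 9: ['how', 'lion'] (min_width=8, slack=5)

Answer: fire on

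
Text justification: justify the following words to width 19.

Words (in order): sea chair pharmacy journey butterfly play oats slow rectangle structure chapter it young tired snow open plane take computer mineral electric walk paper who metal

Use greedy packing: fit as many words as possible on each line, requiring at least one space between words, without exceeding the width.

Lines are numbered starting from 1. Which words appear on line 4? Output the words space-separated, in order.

Line 1: ['sea', 'chair', 'pharmacy'] (min_width=18, slack=1)
Line 2: ['journey', 'butterfly'] (min_width=17, slack=2)
Line 3: ['play', 'oats', 'slow'] (min_width=14, slack=5)
Line 4: ['rectangle', 'structure'] (min_width=19, slack=0)
Line 5: ['chapter', 'it', 'young'] (min_width=16, slack=3)
Line 6: ['tired', 'snow', 'open'] (min_width=15, slack=4)
Line 7: ['plane', 'take', 'computer'] (min_width=19, slack=0)
Line 8: ['mineral', 'electric'] (min_width=16, slack=3)
Line 9: ['walk', 'paper', 'who'] (min_width=14, slack=5)
Line 10: ['metal'] (min_width=5, slack=14)

Answer: rectangle structure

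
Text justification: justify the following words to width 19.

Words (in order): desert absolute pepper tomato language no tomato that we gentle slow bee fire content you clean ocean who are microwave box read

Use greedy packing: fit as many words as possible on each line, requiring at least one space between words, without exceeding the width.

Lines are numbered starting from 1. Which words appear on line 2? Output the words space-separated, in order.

Answer: pepper tomato

Derivation:
Line 1: ['desert', 'absolute'] (min_width=15, slack=4)
Line 2: ['pepper', 'tomato'] (min_width=13, slack=6)
Line 3: ['language', 'no', 'tomato'] (min_width=18, slack=1)
Line 4: ['that', 'we', 'gentle', 'slow'] (min_width=19, slack=0)
Line 5: ['bee', 'fire', 'content'] (min_width=16, slack=3)
Line 6: ['you', 'clean', 'ocean', 'who'] (min_width=19, slack=0)
Line 7: ['are', 'microwave', 'box'] (min_width=17, slack=2)
Line 8: ['read'] (min_width=4, slack=15)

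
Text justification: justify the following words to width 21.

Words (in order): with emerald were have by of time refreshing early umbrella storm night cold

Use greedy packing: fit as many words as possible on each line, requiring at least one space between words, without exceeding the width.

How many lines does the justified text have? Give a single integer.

Answer: 5

Derivation:
Line 1: ['with', 'emerald', 'were'] (min_width=17, slack=4)
Line 2: ['have', 'by', 'of', 'time'] (min_width=15, slack=6)
Line 3: ['refreshing', 'early'] (min_width=16, slack=5)
Line 4: ['umbrella', 'storm', 'night'] (min_width=20, slack=1)
Line 5: ['cold'] (min_width=4, slack=17)
Total lines: 5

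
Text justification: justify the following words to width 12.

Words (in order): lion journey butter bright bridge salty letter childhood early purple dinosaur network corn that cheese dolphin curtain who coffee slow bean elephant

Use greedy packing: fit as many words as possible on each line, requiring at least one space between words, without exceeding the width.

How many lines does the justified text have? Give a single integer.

Answer: 15

Derivation:
Line 1: ['lion', 'journey'] (min_width=12, slack=0)
Line 2: ['butter'] (min_width=6, slack=6)
Line 3: ['bright'] (min_width=6, slack=6)
Line 4: ['bridge', 'salty'] (min_width=12, slack=0)
Line 5: ['letter'] (min_width=6, slack=6)
Line 6: ['childhood'] (min_width=9, slack=3)
Line 7: ['early', 'purple'] (min_width=12, slack=0)
Line 8: ['dinosaur'] (min_width=8, slack=4)
Line 9: ['network', 'corn'] (min_width=12, slack=0)
Line 10: ['that', 'cheese'] (min_width=11, slack=1)
Line 11: ['dolphin'] (min_width=7, slack=5)
Line 12: ['curtain', 'who'] (min_width=11, slack=1)
Line 13: ['coffee', 'slow'] (min_width=11, slack=1)
Line 14: ['bean'] (min_width=4, slack=8)
Line 15: ['elephant'] (min_width=8, slack=4)
Total lines: 15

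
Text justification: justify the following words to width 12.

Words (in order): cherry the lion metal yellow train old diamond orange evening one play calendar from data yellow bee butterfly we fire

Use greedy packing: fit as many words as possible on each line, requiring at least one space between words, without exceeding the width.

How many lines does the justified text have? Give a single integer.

Line 1: ['cherry', 'the'] (min_width=10, slack=2)
Line 2: ['lion', 'metal'] (min_width=10, slack=2)
Line 3: ['yellow', 'train'] (min_width=12, slack=0)
Line 4: ['old', 'diamond'] (min_width=11, slack=1)
Line 5: ['orange'] (min_width=6, slack=6)
Line 6: ['evening', 'one'] (min_width=11, slack=1)
Line 7: ['play'] (min_width=4, slack=8)
Line 8: ['calendar'] (min_width=8, slack=4)
Line 9: ['from', 'data'] (min_width=9, slack=3)
Line 10: ['yellow', 'bee'] (min_width=10, slack=2)
Line 11: ['butterfly', 'we'] (min_width=12, slack=0)
Line 12: ['fire'] (min_width=4, slack=8)
Total lines: 12

Answer: 12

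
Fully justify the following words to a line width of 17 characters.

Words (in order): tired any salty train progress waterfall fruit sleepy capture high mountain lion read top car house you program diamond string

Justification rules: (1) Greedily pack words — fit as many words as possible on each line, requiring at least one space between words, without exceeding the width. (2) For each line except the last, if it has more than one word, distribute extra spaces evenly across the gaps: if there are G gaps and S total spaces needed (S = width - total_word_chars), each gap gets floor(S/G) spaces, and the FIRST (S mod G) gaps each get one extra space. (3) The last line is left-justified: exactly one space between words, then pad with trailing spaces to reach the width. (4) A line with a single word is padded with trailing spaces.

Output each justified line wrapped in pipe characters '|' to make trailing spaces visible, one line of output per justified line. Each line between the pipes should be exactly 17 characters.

Line 1: ['tired', 'any', 'salty'] (min_width=15, slack=2)
Line 2: ['train', 'progress'] (min_width=14, slack=3)
Line 3: ['waterfall', 'fruit'] (min_width=15, slack=2)
Line 4: ['sleepy', 'capture'] (min_width=14, slack=3)
Line 5: ['high', 'mountain'] (min_width=13, slack=4)
Line 6: ['lion', 'read', 'top', 'car'] (min_width=17, slack=0)
Line 7: ['house', 'you', 'program'] (min_width=17, slack=0)
Line 8: ['diamond', 'string'] (min_width=14, slack=3)

Answer: |tired  any  salty|
|train    progress|
|waterfall   fruit|
|sleepy    capture|
|high     mountain|
|lion read top car|
|house you program|
|diamond string   |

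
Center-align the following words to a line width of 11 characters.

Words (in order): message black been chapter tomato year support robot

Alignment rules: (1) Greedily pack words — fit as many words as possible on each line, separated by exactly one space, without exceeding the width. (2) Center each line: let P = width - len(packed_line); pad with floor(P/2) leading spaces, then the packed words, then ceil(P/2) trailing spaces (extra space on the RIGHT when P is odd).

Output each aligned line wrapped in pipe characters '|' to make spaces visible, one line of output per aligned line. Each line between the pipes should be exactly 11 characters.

Line 1: ['message'] (min_width=7, slack=4)
Line 2: ['black', 'been'] (min_width=10, slack=1)
Line 3: ['chapter'] (min_width=7, slack=4)
Line 4: ['tomato', 'year'] (min_width=11, slack=0)
Line 5: ['support'] (min_width=7, slack=4)
Line 6: ['robot'] (min_width=5, slack=6)

Answer: |  message  |
|black been |
|  chapter  |
|tomato year|
|  support  |
|   robot   |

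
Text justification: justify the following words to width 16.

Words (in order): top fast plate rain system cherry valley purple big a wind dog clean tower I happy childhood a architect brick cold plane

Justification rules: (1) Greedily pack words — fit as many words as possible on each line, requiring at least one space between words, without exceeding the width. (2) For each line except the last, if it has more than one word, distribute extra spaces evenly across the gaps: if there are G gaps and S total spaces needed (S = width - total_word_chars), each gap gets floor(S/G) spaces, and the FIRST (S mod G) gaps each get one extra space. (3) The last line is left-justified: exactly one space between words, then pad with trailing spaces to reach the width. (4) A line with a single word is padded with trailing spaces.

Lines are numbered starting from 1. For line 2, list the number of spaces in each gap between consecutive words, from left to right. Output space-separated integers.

Answer: 6

Derivation:
Line 1: ['top', 'fast', 'plate'] (min_width=14, slack=2)
Line 2: ['rain', 'system'] (min_width=11, slack=5)
Line 3: ['cherry', 'valley'] (min_width=13, slack=3)
Line 4: ['purple', 'big', 'a'] (min_width=12, slack=4)
Line 5: ['wind', 'dog', 'clean'] (min_width=14, slack=2)
Line 6: ['tower', 'I', 'happy'] (min_width=13, slack=3)
Line 7: ['childhood', 'a'] (min_width=11, slack=5)
Line 8: ['architect', 'brick'] (min_width=15, slack=1)
Line 9: ['cold', 'plane'] (min_width=10, slack=6)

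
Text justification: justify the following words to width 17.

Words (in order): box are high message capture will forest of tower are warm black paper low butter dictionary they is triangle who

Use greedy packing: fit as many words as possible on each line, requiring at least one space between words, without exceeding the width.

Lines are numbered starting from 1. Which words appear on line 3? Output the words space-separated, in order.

Line 1: ['box', 'are', 'high'] (min_width=12, slack=5)
Line 2: ['message', 'capture'] (min_width=15, slack=2)
Line 3: ['will', 'forest', 'of'] (min_width=14, slack=3)
Line 4: ['tower', 'are', 'warm'] (min_width=14, slack=3)
Line 5: ['black', 'paper', 'low'] (min_width=15, slack=2)
Line 6: ['butter', 'dictionary'] (min_width=17, slack=0)
Line 7: ['they', 'is', 'triangle'] (min_width=16, slack=1)
Line 8: ['who'] (min_width=3, slack=14)

Answer: will forest of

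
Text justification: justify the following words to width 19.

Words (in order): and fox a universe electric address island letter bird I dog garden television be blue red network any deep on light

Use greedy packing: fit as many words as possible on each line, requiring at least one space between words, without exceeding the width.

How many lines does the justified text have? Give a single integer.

Line 1: ['and', 'fox', 'a', 'universe'] (min_width=18, slack=1)
Line 2: ['electric', 'address'] (min_width=16, slack=3)
Line 3: ['island', 'letter', 'bird'] (min_width=18, slack=1)
Line 4: ['I', 'dog', 'garden'] (min_width=12, slack=7)
Line 5: ['television', 'be', 'blue'] (min_width=18, slack=1)
Line 6: ['red', 'network', 'any'] (min_width=15, slack=4)
Line 7: ['deep', 'on', 'light'] (min_width=13, slack=6)
Total lines: 7

Answer: 7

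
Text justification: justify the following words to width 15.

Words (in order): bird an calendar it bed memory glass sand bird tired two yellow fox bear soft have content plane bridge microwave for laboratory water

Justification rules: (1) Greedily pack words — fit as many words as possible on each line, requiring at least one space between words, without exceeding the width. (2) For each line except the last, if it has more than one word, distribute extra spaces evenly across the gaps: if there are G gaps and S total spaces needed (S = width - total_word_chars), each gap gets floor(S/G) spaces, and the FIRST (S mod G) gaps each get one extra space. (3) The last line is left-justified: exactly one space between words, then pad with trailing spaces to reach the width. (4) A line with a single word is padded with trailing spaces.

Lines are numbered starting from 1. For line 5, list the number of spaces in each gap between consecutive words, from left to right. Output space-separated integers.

Line 1: ['bird', 'an'] (min_width=7, slack=8)
Line 2: ['calendar', 'it', 'bed'] (min_width=15, slack=0)
Line 3: ['memory', 'glass'] (min_width=12, slack=3)
Line 4: ['sand', 'bird', 'tired'] (min_width=15, slack=0)
Line 5: ['two', 'yellow', 'fox'] (min_width=14, slack=1)
Line 6: ['bear', 'soft', 'have'] (min_width=14, slack=1)
Line 7: ['content', 'plane'] (min_width=13, slack=2)
Line 8: ['bridge'] (min_width=6, slack=9)
Line 9: ['microwave', 'for'] (min_width=13, slack=2)
Line 10: ['laboratory'] (min_width=10, slack=5)
Line 11: ['water'] (min_width=5, slack=10)

Answer: 2 1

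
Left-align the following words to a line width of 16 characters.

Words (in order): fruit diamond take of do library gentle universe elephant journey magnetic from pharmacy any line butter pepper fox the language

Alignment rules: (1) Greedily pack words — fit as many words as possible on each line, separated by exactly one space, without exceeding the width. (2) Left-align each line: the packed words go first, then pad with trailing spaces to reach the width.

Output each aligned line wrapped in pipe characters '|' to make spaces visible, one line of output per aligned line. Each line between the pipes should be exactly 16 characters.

Line 1: ['fruit', 'diamond'] (min_width=13, slack=3)
Line 2: ['take', 'of', 'do'] (min_width=10, slack=6)
Line 3: ['library', 'gentle'] (min_width=14, slack=2)
Line 4: ['universe'] (min_width=8, slack=8)
Line 5: ['elephant', 'journey'] (min_width=16, slack=0)
Line 6: ['magnetic', 'from'] (min_width=13, slack=3)
Line 7: ['pharmacy', 'any'] (min_width=12, slack=4)
Line 8: ['line', 'butter'] (min_width=11, slack=5)
Line 9: ['pepper', 'fox', 'the'] (min_width=14, slack=2)
Line 10: ['language'] (min_width=8, slack=8)

Answer: |fruit diamond   |
|take of do      |
|library gentle  |
|universe        |
|elephant journey|
|magnetic from   |
|pharmacy any    |
|line butter     |
|pepper fox the  |
|language        |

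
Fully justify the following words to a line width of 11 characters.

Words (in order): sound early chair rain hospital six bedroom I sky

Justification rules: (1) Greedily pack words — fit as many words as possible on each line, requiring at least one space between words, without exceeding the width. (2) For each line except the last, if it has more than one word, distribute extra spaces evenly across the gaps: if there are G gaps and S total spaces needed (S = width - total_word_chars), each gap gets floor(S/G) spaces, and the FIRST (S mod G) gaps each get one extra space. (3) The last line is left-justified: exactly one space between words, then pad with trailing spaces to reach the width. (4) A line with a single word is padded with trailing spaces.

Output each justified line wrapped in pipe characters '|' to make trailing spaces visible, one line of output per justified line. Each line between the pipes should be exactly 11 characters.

Answer: |sound early|
|chair  rain|
|hospital   |
|six bedroom|
|I sky      |

Derivation:
Line 1: ['sound', 'early'] (min_width=11, slack=0)
Line 2: ['chair', 'rain'] (min_width=10, slack=1)
Line 3: ['hospital'] (min_width=8, slack=3)
Line 4: ['six', 'bedroom'] (min_width=11, slack=0)
Line 5: ['I', 'sky'] (min_width=5, slack=6)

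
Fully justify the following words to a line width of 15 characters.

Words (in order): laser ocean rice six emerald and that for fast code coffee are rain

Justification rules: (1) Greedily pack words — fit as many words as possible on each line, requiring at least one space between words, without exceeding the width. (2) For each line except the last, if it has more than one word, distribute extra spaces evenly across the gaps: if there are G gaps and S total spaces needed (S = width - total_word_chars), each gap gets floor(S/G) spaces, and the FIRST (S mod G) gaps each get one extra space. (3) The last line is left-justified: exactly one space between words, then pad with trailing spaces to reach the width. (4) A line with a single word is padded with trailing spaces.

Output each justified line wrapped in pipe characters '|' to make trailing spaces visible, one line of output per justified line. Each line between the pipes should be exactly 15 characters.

Answer: |laser     ocean|
|rice        six|
|emerald     and|
|that  for  fast|
|code coffee are|
|rain           |

Derivation:
Line 1: ['laser', 'ocean'] (min_width=11, slack=4)
Line 2: ['rice', 'six'] (min_width=8, slack=7)
Line 3: ['emerald', 'and'] (min_width=11, slack=4)
Line 4: ['that', 'for', 'fast'] (min_width=13, slack=2)
Line 5: ['code', 'coffee', 'are'] (min_width=15, slack=0)
Line 6: ['rain'] (min_width=4, slack=11)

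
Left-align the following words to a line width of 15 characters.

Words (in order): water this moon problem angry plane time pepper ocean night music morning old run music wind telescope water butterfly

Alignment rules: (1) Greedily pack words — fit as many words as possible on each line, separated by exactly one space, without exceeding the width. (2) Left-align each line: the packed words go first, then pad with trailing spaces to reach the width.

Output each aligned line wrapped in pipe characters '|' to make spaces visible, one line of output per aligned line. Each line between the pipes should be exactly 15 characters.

Line 1: ['water', 'this', 'moon'] (min_width=15, slack=0)
Line 2: ['problem', 'angry'] (min_width=13, slack=2)
Line 3: ['plane', 'time'] (min_width=10, slack=5)
Line 4: ['pepper', 'ocean'] (min_width=12, slack=3)
Line 5: ['night', 'music'] (min_width=11, slack=4)
Line 6: ['morning', 'old', 'run'] (min_width=15, slack=0)
Line 7: ['music', 'wind'] (min_width=10, slack=5)
Line 8: ['telescope', 'water'] (min_width=15, slack=0)
Line 9: ['butterfly'] (min_width=9, slack=6)

Answer: |water this moon|
|problem angry  |
|plane time     |
|pepper ocean   |
|night music    |
|morning old run|
|music wind     |
|telescope water|
|butterfly      |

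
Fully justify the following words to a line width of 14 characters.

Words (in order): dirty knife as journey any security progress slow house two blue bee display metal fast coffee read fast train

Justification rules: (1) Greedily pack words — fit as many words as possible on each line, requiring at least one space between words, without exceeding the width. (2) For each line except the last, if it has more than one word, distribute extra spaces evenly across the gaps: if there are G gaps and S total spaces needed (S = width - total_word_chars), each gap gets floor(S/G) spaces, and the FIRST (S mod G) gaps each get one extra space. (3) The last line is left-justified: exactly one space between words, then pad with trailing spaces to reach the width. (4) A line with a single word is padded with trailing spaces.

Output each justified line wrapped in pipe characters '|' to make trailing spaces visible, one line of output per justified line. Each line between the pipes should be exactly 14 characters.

Line 1: ['dirty', 'knife', 'as'] (min_width=14, slack=0)
Line 2: ['journey', 'any'] (min_width=11, slack=3)
Line 3: ['security'] (min_width=8, slack=6)
Line 4: ['progress', 'slow'] (min_width=13, slack=1)
Line 5: ['house', 'two', 'blue'] (min_width=14, slack=0)
Line 6: ['bee', 'display'] (min_width=11, slack=3)
Line 7: ['metal', 'fast'] (min_width=10, slack=4)
Line 8: ['coffee', 'read'] (min_width=11, slack=3)
Line 9: ['fast', 'train'] (min_width=10, slack=4)

Answer: |dirty knife as|
|journey    any|
|security      |
|progress  slow|
|house two blue|
|bee    display|
|metal     fast|
|coffee    read|
|fast train    |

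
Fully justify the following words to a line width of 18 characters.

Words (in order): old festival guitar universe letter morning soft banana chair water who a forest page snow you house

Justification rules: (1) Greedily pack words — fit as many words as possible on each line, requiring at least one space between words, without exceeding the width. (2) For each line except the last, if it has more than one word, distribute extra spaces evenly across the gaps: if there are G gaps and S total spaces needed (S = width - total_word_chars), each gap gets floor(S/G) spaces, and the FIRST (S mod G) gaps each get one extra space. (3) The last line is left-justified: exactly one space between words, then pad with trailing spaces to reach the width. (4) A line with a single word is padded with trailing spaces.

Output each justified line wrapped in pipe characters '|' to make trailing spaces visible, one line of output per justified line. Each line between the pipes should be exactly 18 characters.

Answer: |old       festival|
|guitar    universe|
|letter     morning|
|soft  banana chair|
|water who a forest|
|page    snow   you|
|house             |

Derivation:
Line 1: ['old', 'festival'] (min_width=12, slack=6)
Line 2: ['guitar', 'universe'] (min_width=15, slack=3)
Line 3: ['letter', 'morning'] (min_width=14, slack=4)
Line 4: ['soft', 'banana', 'chair'] (min_width=17, slack=1)
Line 5: ['water', 'who', 'a', 'forest'] (min_width=18, slack=0)
Line 6: ['page', 'snow', 'you'] (min_width=13, slack=5)
Line 7: ['house'] (min_width=5, slack=13)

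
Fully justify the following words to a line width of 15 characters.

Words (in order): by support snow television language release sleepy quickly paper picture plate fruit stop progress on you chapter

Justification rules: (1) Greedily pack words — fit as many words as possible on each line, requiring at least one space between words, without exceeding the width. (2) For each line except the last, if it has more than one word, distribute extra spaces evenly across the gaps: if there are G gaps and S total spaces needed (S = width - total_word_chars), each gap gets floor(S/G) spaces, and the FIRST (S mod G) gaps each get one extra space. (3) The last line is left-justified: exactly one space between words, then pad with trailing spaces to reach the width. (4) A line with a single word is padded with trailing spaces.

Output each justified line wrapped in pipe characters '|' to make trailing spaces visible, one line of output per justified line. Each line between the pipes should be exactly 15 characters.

Line 1: ['by', 'support', 'snow'] (min_width=15, slack=0)
Line 2: ['television'] (min_width=10, slack=5)
Line 3: ['language'] (min_width=8, slack=7)
Line 4: ['release', 'sleepy'] (min_width=14, slack=1)
Line 5: ['quickly', 'paper'] (min_width=13, slack=2)
Line 6: ['picture', 'plate'] (min_width=13, slack=2)
Line 7: ['fruit', 'stop'] (min_width=10, slack=5)
Line 8: ['progress', 'on', 'you'] (min_width=15, slack=0)
Line 9: ['chapter'] (min_width=7, slack=8)

Answer: |by support snow|
|television     |
|language       |
|release  sleepy|
|quickly   paper|
|picture   plate|
|fruit      stop|
|progress on you|
|chapter        |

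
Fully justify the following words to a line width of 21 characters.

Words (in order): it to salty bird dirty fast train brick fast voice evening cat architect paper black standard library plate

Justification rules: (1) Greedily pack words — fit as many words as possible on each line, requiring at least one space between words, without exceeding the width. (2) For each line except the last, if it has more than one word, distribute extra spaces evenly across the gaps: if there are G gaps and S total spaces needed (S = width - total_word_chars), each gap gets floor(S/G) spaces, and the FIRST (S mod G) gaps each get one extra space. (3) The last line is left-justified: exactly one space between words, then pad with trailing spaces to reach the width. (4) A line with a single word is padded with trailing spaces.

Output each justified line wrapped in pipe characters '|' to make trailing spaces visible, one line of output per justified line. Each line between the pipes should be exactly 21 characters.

Answer: |it   to   salty  bird|
|dirty    fast   train|
|brick    fast   voice|
|evening cat architect|
|paper  black standard|
|library plate        |

Derivation:
Line 1: ['it', 'to', 'salty', 'bird'] (min_width=16, slack=5)
Line 2: ['dirty', 'fast', 'train'] (min_width=16, slack=5)
Line 3: ['brick', 'fast', 'voice'] (min_width=16, slack=5)
Line 4: ['evening', 'cat', 'architect'] (min_width=21, slack=0)
Line 5: ['paper', 'black', 'standard'] (min_width=20, slack=1)
Line 6: ['library', 'plate'] (min_width=13, slack=8)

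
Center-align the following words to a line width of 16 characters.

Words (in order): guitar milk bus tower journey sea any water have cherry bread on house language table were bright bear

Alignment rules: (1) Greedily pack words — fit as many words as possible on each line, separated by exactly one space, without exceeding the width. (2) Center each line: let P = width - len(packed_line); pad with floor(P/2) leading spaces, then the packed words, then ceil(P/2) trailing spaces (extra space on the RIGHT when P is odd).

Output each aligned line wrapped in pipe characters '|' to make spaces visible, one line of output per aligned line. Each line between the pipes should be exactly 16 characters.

Line 1: ['guitar', 'milk', 'bus'] (min_width=15, slack=1)
Line 2: ['tower', 'journey'] (min_width=13, slack=3)
Line 3: ['sea', 'any', 'water'] (min_width=13, slack=3)
Line 4: ['have', 'cherry'] (min_width=11, slack=5)
Line 5: ['bread', 'on', 'house'] (min_width=14, slack=2)
Line 6: ['language', 'table'] (min_width=14, slack=2)
Line 7: ['were', 'bright', 'bear'] (min_width=16, slack=0)

Answer: |guitar milk bus |
| tower journey  |
| sea any water  |
|  have cherry   |
| bread on house |
| language table |
|were bright bear|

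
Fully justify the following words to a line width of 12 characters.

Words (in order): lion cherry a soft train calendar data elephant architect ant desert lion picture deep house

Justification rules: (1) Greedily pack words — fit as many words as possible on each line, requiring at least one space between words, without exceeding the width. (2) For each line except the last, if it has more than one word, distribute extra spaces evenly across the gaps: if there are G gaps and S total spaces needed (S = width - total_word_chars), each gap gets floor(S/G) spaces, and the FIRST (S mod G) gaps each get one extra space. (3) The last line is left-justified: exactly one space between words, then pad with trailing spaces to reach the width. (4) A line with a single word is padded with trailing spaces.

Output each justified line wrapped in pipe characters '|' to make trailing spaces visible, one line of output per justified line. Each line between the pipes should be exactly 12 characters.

Line 1: ['lion', 'cherry'] (min_width=11, slack=1)
Line 2: ['a', 'soft', 'train'] (min_width=12, slack=0)
Line 3: ['calendar'] (min_width=8, slack=4)
Line 4: ['data'] (min_width=4, slack=8)
Line 5: ['elephant'] (min_width=8, slack=4)
Line 6: ['architect'] (min_width=9, slack=3)
Line 7: ['ant', 'desert'] (min_width=10, slack=2)
Line 8: ['lion', 'picture'] (min_width=12, slack=0)
Line 9: ['deep', 'house'] (min_width=10, slack=2)

Answer: |lion  cherry|
|a soft train|
|calendar    |
|data        |
|elephant    |
|architect   |
|ant   desert|
|lion picture|
|deep house  |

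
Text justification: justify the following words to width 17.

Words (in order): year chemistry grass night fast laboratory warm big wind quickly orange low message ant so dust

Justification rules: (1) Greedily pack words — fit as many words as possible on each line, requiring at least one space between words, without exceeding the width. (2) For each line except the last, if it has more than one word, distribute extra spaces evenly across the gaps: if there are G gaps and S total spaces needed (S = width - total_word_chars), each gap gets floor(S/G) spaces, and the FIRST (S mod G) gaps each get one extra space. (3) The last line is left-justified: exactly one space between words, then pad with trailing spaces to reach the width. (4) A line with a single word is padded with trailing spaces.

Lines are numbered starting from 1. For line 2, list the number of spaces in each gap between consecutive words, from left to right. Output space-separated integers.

Line 1: ['year', 'chemistry'] (min_width=14, slack=3)
Line 2: ['grass', 'night', 'fast'] (min_width=16, slack=1)
Line 3: ['laboratory', 'warm'] (min_width=15, slack=2)
Line 4: ['big', 'wind', 'quickly'] (min_width=16, slack=1)
Line 5: ['orange', 'low'] (min_width=10, slack=7)
Line 6: ['message', 'ant', 'so'] (min_width=14, slack=3)
Line 7: ['dust'] (min_width=4, slack=13)

Answer: 2 1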